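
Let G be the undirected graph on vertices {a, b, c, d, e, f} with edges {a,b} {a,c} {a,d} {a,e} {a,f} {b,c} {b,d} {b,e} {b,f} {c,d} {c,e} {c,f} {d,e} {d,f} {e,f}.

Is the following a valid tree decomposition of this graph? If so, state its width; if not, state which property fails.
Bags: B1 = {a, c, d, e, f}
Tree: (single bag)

No — vertex b appears in no bag.

A tree decomposition must satisfy three properties: every vertex lies in some bag; for every edge, both endpoints lie together in some bag; and for every vertex, the bags containing it form a connected subtree. Here vertex b appears in no bag, so the decomposition is invalid.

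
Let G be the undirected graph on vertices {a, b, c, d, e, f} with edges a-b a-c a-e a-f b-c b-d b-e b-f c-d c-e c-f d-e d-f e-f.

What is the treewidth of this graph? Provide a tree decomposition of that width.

The largest bag has 5 vertices, giving width 4; this decomposition certifies tw(G) ≤ 4. On the other hand G contains the 5-clique {b, c, d, e, f}. A clique must lie in a single bag of any decomposition, so no decomposition can have width below 4. The upper and lower bounds meet at 4, so that is the treewidth.

Treewidth 4.
One such decomposition:
Bags: B1 = {b, c, d, e, f}  B2 = {a, b, c, e, f}
Tree: B1–B2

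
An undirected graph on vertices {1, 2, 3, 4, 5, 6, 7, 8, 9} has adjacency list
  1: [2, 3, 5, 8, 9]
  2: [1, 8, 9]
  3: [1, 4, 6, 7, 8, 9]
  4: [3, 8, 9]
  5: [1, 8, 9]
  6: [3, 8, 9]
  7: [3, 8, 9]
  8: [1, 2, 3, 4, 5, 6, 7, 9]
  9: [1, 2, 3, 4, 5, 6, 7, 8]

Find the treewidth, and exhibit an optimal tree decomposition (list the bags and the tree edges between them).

Each bag holds 4 vertices, so the decomposition has width 3, which upper-bounds the treewidth. Conversely, {1, 2, 8, 9} is a clique of size 4, and the vertices of any clique must share a bag in every tree decomposition; so some bag has ≥ 4 vertices and tw(G) ≥ 3. Combining the bounds, tw(G) = 3.

Treewidth 3.
Bags: B1 = {1, 3, 8, 9}  B2 = {3, 4, 8, 9}  B3 = {1, 5, 8, 9}  B4 = {1, 2, 8, 9}  B5 = {3, 7, 8, 9}  B6 = {3, 6, 8, 9}
Tree: B1–B2, B1–B3, B3–B4, B1–B5, B5–B6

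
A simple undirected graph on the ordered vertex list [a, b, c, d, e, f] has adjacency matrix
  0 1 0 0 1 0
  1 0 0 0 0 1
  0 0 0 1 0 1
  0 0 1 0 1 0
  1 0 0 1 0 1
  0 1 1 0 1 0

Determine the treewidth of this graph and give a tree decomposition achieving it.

Each bag holds 3 vertices, so the decomposition has width 2, which upper-bounds the treewidth. Since d–c–f–e–d is a cycle in G, G is not acyclic. Forests are exactly the graphs of treewidth ≤ 1, so tw(G) ≥ 2. Combining the bounds, tw(G) = 2.

Treewidth 2.
Bags: B1 = {c, d, e}  B2 = {c, e, f}  B3 = {a, e, f}  B4 = {a, b, f}
Tree: B1–B2, B2–B3, B3–B4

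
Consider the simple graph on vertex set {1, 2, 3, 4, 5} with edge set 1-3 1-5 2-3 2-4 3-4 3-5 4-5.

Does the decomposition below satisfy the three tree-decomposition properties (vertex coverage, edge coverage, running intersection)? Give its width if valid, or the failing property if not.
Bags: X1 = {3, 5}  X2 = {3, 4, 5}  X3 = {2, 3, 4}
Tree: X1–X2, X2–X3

A tree decomposition must satisfy three properties: every vertex lies in some bag; for every edge, both endpoints lie together in some bag; and for every vertex, the bags containing it form a connected subtree. Here vertex 1 appears in no bag, so the decomposition is invalid.

No — vertex 1 appears in no bag.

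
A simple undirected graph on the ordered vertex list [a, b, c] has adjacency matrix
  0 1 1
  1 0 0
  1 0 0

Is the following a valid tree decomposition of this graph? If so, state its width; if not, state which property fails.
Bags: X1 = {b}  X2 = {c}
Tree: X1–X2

A tree decomposition must satisfy three properties: every vertex lies in some bag; for every edge, both endpoints lie together in some bag; and for every vertex, the bags containing it form a connected subtree. Here vertex a appears in no bag, so the decomposition is invalid.

No — vertex a appears in no bag.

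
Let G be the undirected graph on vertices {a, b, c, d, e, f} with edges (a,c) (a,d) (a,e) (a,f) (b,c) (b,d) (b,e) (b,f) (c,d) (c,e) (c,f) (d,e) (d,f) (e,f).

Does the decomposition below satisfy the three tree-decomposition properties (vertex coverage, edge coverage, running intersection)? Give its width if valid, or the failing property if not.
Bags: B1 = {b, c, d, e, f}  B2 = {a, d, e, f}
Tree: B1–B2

A tree decomposition must satisfy three properties: every vertex lies in some bag; for every edge, both endpoints lie together in some bag; and for every vertex, the bags containing it form a connected subtree. Here edge (c,a) lies in no bag, so the decomposition is invalid.

No — edge (c,a) lies in no bag.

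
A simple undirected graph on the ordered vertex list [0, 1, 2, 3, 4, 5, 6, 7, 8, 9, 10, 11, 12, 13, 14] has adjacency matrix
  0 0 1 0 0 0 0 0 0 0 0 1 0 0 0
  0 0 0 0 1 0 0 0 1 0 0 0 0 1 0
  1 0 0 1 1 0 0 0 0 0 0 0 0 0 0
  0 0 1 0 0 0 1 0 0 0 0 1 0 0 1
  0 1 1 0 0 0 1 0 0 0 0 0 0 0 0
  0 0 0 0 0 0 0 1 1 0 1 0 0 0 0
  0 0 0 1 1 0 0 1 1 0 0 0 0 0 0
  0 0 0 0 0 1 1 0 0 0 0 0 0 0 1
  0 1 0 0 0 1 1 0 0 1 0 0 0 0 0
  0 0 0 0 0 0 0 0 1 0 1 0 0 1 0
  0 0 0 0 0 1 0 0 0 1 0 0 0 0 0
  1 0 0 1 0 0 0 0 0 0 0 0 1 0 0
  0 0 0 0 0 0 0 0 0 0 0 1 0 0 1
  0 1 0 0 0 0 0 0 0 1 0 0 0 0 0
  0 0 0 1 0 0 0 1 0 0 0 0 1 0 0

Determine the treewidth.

3

A width-3 tree decomposition is:
Bags: B1 = {5, 9, 10, 13}  B2 = {5, 8, 9, 13}  B3 = {1, 5, 8, 13}  B4 = {1, 5, 7, 8}  B5 = {1, 6, 7, 8}  B6 = {1, 4, 6, 7}  B7 = {4, 6, 7, 14}  B8 = {3, 4, 6, 14}  B9 = {2, 3, 4, 14}  B10 = {2, 3, 12, 14}  B11 = {2, 3, 11, 12}  B12 = {0, 2, 11, 12}
Tree: B1–B2, B2–B3, B3–B4, B4–B5, B5–B6, B6–B7, B7–B8, B8–B9, B9–B10, B10–B11, B11–B12
The largest bag has 4 vertices, giving width 3; this decomposition certifies tw(G) ≤ 3. For the lower bound: the 4 vertex sets {9,10,13}, {5}, {8}, {1,4,6,7} are disjoint, each induces a connected subgraph, and every pair is joined by at least one edge of G. Contracting each set to a single vertex therefore yields K_{4} as a minor, and since treewidth is minor-monotone, tw(G) ≥ tw(K_{4}) = 3. The upper and lower bounds meet at 3, so that is the treewidth.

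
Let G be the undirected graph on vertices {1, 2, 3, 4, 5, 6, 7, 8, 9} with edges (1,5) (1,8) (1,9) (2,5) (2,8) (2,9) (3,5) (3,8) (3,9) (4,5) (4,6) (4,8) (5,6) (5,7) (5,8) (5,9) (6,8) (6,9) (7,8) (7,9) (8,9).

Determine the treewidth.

A width-3 tree decomposition is:
Bags: B1 = {3, 5, 8, 9}  B2 = {1, 5, 8, 9}  B3 = {5, 6, 8, 9}  B4 = {4, 5, 6, 8}  B5 = {5, 7, 8, 9}  B6 = {2, 5, 8, 9}
Tree: B1–B2, B1–B3, B3–B4, B3–B5, B3–B6
The largest bag has 4 vertices, giving width 3; this decomposition certifies tw(G) ≤ 3. For the lower bound, the 4 vertices {1, 5, 8, 9} are pairwise adjacent, and any tree decomposition puts a clique entirely inside one bag — forcing width ≥ 3. Therefore the treewidth is 3.

3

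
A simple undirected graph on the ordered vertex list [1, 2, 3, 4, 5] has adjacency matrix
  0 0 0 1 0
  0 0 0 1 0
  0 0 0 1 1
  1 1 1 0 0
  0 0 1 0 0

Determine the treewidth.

1

A width-1 tree decomposition is:
Bags: B1 = {3, 4}  B2 = {1, 4}  B3 = {3, 5}  B4 = {2, 4}
Tree: B1–B2, B1–B3, B2–B4
Every bag has size at most 2, so the width is 2 − 1 = 1 and tw(G) ≤ 1. G has an edge, so its treewidth is at least 1. Therefore the treewidth is 1.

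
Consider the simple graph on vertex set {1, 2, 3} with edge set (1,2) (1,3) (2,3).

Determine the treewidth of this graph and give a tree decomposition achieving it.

Treewidth 2.
One such decomposition:
Bags: B1 = {1, 2, 3}
Tree: (single bag)

With just one bag of size 3, the width is 3 − 1 = 2, so tw(G) ≤ 2. On the other hand G contains the 3-clique {1, 2, 3}. A clique must lie in a single bag of any decomposition, so no decomposition can have width below 2. Hence tw(G) = 2 exactly.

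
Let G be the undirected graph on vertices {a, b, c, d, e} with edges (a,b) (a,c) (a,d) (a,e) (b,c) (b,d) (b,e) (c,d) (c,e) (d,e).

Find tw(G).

4

A width-4 tree decomposition is:
Bags: B1 = {a, b, c, d, e}
Tree: (single bag)
A single bag containing all 5 vertices is trivially a valid decomposition of width 4. On the other hand G contains the 5-clique {a, b, c, d, e}. A clique must lie in a single bag of any decomposition, so no decomposition can have width below 4. Therefore the treewidth is 4.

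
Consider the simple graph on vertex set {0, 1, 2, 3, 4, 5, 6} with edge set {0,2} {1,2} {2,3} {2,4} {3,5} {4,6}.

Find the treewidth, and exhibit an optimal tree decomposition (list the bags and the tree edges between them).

Every bag has size at most 2, so the width is 2 − 1 = 1 and tw(G) ≤ 1. G has an edge, so its treewidth is at least 1. The upper and lower bounds meet at 1, so that is the treewidth.

Treewidth 1.
One optimal decomposition is:
Bags: B1 = {2, 4}  B2 = {0, 2}  B3 = {2, 3}  B4 = {1, 2}  B5 = {3, 5}  B6 = {4, 6}
Tree: B1–B2, B2–B3, B2–B4, B3–B5, B1–B6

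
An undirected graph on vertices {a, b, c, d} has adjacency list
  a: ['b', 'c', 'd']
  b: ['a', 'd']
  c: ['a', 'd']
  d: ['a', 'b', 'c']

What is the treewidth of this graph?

A width-2 tree decomposition is:
Bags: B1 = {a, c, d}  B2 = {a, b, d}
Tree: B1–B2
The largest bag has 3 vertices, giving width 2; this decomposition certifies tw(G) ≤ 2. For the lower bound, the 3 vertices {a, c, d} are pairwise adjacent, and any tree decomposition puts a clique entirely inside one bag — forcing width ≥ 2. Combining the bounds, tw(G) = 2.

2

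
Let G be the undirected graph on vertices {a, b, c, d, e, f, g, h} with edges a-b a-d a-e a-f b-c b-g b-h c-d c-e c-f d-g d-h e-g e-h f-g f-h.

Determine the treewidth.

A width-4 tree decomposition is:
Bags: B1 = {b, d, e, f, h}  B2 = {a, b, d, e, f}  B3 = {b, d, e, f, g}  B4 = {b, c, d, e, f}
Tree: B1–B2, B2–B3, B3–B4
Each bag holds 5 vertices, so the decomposition has width 4, which upper-bounds the treewidth. For the lower bound: the 5 vertex sets {b,h}, {a,e}, {d,g}, {f}, {c} are disjoint, each induces a connected subgraph, and every pair is joined by at least one edge of G. Contracting each set to a single vertex therefore yields K_{5} as a minor, and since treewidth is minor-monotone, tw(G) ≥ tw(K_{5}) = 4. The upper and lower bounds meet at 4, so that is the treewidth.

4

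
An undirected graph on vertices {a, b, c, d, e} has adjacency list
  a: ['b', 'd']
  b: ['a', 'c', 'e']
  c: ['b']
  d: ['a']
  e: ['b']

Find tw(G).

A width-1 tree decomposition is:
Bags: B1 = {a, b}  B2 = {b, e}  B3 = {b, c}  B4 = {a, d}
Tree: B1–B2, B1–B3, B1–B4
Every bag has size at most 2, so the width is 2 − 1 = 1 and tw(G) ≤ 1. Any graph with an edge has treewidth ≥ 1, and G has the edge a–b. Combining the bounds, tw(G) = 1.

1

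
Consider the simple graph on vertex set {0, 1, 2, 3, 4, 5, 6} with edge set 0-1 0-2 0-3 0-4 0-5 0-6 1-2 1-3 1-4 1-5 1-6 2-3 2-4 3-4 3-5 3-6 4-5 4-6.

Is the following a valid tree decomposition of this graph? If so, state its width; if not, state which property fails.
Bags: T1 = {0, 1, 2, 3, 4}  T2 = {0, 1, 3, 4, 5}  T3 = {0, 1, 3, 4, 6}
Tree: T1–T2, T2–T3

Yes; width 4.

Checking the three conditions: (i) the bags cover all of {0, 1, 2, 3, 4, 5, 6}; (ii) for each edge, some bag contains both endpoints; (iii) the bags containing any fixed vertex form a subtree. All hold, so the decomposition is valid with width 5 − 1 = 4.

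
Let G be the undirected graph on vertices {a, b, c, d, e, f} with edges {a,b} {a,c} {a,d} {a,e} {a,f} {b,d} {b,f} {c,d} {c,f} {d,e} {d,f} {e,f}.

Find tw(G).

3

A width-3 tree decomposition is:
Bags: B1 = {a, c, d, f}  B2 = {a, d, e, f}  B3 = {a, b, d, f}
Tree: B1–B2, B1–B3
Every bag has size at most 4, so the width is 4 − 1 = 3 and tw(G) ≤ 3. On the other hand G contains the 4-clique {a, d, e, f}. A clique must lie in a single bag of any decomposition, so no decomposition can have width below 3. The upper and lower bounds meet at 3, so that is the treewidth.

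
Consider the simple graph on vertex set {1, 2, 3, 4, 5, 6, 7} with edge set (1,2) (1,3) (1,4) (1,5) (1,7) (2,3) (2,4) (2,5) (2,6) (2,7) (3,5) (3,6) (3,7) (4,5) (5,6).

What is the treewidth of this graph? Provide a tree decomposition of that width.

Each bag holds 4 vertices, so the decomposition has width 3, which upper-bounds the treewidth. Conversely, {1, 2, 3, 5} is a clique of size 4, and the vertices of any clique must share a bag in every tree decomposition; so some bag has ≥ 4 vertices and tw(G) ≥ 3. Therefore the treewidth is 3.

Treewidth 3.
Bags: B1 = {1, 2, 3, 5}  B2 = {1, 2, 3, 7}  B3 = {2, 3, 5, 6}  B4 = {1, 2, 4, 5}
Tree: B1–B2, B1–B3, B1–B4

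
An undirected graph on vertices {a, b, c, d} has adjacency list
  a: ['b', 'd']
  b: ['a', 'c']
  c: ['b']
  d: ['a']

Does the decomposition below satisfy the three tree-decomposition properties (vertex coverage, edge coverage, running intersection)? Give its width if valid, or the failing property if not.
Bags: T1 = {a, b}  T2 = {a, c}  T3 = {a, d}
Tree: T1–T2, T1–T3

No — edge (b,c) lies in no bag.

A tree decomposition must satisfy three properties: every vertex lies in some bag; for every edge, both endpoints lie together in some bag; and for every vertex, the bags containing it form a connected subtree. Here edge (b,c) lies in no bag, so the decomposition is invalid.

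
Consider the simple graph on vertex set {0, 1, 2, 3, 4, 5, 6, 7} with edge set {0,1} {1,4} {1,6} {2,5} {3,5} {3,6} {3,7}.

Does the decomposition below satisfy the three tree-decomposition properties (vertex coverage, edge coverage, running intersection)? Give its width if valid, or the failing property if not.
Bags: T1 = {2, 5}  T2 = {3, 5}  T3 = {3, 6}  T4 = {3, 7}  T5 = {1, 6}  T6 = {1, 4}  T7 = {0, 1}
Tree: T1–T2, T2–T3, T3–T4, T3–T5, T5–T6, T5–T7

Checking the three conditions: (i) the bags cover all of {0, 1, 2, 3, 4, 5, 6, 7}; (ii) for each edge, some bag contains both endpoints; (iii) the bags containing any fixed vertex form a subtree. All hold, so the decomposition is valid with width 2 − 1 = 1.

Yes; width 1.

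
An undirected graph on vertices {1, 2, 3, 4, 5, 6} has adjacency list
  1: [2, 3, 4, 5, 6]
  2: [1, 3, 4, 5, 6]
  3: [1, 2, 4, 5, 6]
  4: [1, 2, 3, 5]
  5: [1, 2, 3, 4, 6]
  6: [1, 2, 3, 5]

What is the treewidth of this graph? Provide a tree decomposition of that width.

Treewidth 4.
Bags: B1 = {1, 2, 3, 4, 5}  B2 = {1, 2, 3, 5, 6}
Tree: B1–B2

The largest bag has 5 vertices, giving width 4; this decomposition certifies tw(G) ≤ 4. Conversely, {1, 2, 3, 4, 5} is a clique of size 5, and the vertices of any clique must share a bag in every tree decomposition; so some bag has ≥ 5 vertices and tw(G) ≥ 4. Hence tw(G) = 4 exactly.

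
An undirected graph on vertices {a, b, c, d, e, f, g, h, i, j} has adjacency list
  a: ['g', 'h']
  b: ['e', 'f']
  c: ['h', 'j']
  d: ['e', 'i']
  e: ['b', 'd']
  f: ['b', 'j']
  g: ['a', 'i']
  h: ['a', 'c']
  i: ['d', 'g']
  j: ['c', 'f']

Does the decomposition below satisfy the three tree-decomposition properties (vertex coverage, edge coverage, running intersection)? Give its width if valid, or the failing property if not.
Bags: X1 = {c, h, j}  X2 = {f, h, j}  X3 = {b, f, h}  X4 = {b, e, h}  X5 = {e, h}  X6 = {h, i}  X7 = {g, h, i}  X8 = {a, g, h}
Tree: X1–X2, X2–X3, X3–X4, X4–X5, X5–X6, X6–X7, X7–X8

A tree decomposition must satisfy three properties: every vertex lies in some bag; for every edge, both endpoints lie together in some bag; and for every vertex, the bags containing it form a connected subtree. Here vertex d appears in no bag, so the decomposition is invalid.

No — vertex d appears in no bag.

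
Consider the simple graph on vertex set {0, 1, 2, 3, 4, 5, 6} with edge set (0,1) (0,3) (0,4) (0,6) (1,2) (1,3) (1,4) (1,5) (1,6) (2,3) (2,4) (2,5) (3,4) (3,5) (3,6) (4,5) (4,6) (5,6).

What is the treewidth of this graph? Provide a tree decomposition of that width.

Treewidth 4.
One such decomposition:
Bags: B1 = {1, 3, 4, 5, 6}  B2 = {1, 2, 3, 4, 5}  B3 = {0, 1, 3, 4, 6}
Tree: B1–B2, B1–B3

Each bag holds 5 vertices, so the decomposition has width 4, which upper-bounds the treewidth. Conversely, {0, 1, 3, 4, 6} is a clique of size 5, and the vertices of any clique must share a bag in every tree decomposition; so some bag has ≥ 5 vertices and tw(G) ≥ 4. Therefore the treewidth is 4.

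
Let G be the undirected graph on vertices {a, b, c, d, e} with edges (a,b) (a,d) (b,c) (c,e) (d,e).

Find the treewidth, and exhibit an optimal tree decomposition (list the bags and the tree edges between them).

Treewidth 2.
One optimal decomposition is:
Bags: B1 = {c, d, e}  B2 = {b, c, d}  B3 = {a, b, d}
Tree: B1–B2, B2–B3

The largest bag has 3 vertices, giving width 2; this decomposition certifies tw(G) ≤ 2. The edges d–e–c–b–a–d form a cycle, so G is not a tree and its treewidth is at least 2. Therefore the treewidth is 2.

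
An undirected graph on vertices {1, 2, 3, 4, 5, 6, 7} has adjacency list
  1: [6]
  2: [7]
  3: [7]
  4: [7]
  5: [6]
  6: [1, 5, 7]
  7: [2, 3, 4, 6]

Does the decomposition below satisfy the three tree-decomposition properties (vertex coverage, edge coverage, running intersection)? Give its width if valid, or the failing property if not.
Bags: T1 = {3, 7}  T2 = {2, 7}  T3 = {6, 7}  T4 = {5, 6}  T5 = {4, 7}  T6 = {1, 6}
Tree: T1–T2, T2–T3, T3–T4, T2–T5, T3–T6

Yes; width 1.

Every vertex of G appears in some bag (union = {1, 2, 3, 4, 5, 6, 7}); every edge is covered by a bag; and for each vertex v the set of bags containing v is connected in the bag tree. The decomposition is therefore valid. The largest bag has 2 vertices, so the width is 1.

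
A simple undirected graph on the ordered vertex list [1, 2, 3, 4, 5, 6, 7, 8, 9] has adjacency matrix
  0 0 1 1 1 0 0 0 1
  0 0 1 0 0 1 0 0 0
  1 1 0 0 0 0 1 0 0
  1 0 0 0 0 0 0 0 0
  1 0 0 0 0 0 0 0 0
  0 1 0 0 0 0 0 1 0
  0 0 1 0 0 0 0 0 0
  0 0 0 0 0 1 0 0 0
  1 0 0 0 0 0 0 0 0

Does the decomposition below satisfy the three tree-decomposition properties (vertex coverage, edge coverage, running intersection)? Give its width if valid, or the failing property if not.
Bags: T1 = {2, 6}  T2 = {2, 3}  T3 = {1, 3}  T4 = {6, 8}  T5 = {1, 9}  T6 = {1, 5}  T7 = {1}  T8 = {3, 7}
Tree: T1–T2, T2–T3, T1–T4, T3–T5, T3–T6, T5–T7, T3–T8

No — vertex 4 appears in no bag.

A tree decomposition must satisfy three properties: every vertex lies in some bag; for every edge, both endpoints lie together in some bag; and for every vertex, the bags containing it form a connected subtree. Here vertex 4 appears in no bag, so the decomposition is invalid.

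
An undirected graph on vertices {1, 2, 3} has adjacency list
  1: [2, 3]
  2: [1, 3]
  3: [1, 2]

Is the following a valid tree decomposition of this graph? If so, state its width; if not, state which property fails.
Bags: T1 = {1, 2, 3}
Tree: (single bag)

Yes; width 2.

Every vertex of G appears in some bag (union = {1, 2, 3}); every edge is covered by a bag; and for each vertex v the set of bags containing v is connected in the bag tree. The decomposition is therefore valid. The largest bag has 3 vertices, so the width is 2.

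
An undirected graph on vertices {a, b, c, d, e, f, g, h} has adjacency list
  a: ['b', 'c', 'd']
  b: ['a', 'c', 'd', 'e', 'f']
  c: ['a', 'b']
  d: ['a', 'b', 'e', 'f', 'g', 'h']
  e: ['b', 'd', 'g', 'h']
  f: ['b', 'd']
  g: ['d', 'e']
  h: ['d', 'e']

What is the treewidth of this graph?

2

A width-2 tree decomposition is:
Bags: B1 = {b, d, e}  B2 = {d, e, h}  B3 = {a, b, d}  B4 = {a, b, c}  B5 = {b, d, f}  B6 = {d, e, g}
Tree: B1–B2, B1–B3, B3–B4, B1–B5, B2–B6
The largest bag has 3 vertices, giving width 2; this decomposition certifies tw(G) ≤ 2. For the lower bound, the 3 vertices {d, e, g} are pairwise adjacent, and any tree decomposition puts a clique entirely inside one bag — forcing width ≥ 2. Therefore the treewidth is 2.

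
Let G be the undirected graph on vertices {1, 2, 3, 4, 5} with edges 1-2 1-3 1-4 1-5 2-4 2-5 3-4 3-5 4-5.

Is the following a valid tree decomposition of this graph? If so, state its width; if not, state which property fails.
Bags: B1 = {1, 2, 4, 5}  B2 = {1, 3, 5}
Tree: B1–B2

No — edge (4,3) lies in no bag.

A tree decomposition must satisfy three properties: every vertex lies in some bag; for every edge, both endpoints lie together in some bag; and for every vertex, the bags containing it form a connected subtree. Here edge (4,3) lies in no bag, so the decomposition is invalid.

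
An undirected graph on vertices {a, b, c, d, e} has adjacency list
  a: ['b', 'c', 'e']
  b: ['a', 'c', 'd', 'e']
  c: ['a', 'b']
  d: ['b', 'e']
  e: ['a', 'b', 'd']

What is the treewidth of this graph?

A width-2 tree decomposition is:
Bags: B1 = {a, b, e}  B2 = {b, d, e}  B3 = {a, b, c}
Tree: B1–B2, B1–B3
The largest bag has 3 vertices, giving width 2; this decomposition certifies tw(G) ≤ 2. On the other hand G contains the 3-clique {b, d, e}. A clique must lie in a single bag of any decomposition, so no decomposition can have width below 2. Combining the bounds, tw(G) = 2.

2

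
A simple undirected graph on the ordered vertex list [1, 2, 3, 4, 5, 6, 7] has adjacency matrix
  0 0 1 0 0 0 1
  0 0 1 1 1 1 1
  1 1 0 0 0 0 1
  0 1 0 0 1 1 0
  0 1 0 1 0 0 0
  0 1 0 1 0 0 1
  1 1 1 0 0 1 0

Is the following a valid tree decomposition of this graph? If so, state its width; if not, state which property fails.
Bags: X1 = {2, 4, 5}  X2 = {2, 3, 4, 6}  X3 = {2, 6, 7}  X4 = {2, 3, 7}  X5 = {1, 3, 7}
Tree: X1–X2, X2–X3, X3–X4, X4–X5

No — bags containing vertex 3 are not connected in the tree.

A tree decomposition must satisfy three properties: every vertex lies in some bag; for every edge, both endpoints lie together in some bag; and for every vertex, the bags containing it form a connected subtree. Here bags containing vertex 3 are not connected in the tree, so the decomposition is invalid.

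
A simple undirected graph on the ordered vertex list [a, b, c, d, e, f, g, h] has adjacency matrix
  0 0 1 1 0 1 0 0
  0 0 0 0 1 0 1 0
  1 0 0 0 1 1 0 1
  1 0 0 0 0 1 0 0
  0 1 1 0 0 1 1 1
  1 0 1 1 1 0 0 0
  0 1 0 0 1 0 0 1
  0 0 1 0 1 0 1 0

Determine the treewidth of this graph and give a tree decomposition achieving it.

The largest bag has 3 vertices, giving width 2; this decomposition certifies tw(G) ≤ 2. Conversely, {a, d, f} is a clique of size 3, and the vertices of any clique must share a bag in every tree decomposition; so some bag has ≥ 3 vertices and tw(G) ≥ 2. Hence tw(G) = 2 exactly.

Treewidth 2.
Bags: B1 = {c, e, h}  B2 = {e, g, h}  B3 = {c, e, f}  B4 = {a, c, f}  B5 = {a, d, f}  B6 = {b, e, g}
Tree: B1–B2, B1–B3, B3–B4, B4–B5, B2–B6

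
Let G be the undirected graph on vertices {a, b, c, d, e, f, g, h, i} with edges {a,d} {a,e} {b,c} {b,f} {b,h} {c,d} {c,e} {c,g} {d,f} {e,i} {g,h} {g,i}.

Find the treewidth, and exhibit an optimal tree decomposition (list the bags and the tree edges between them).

Treewidth 3.
One optimal decomposition is:
Bags: B1 = {b, f, g, h}  B2 = {b, c, f, g}  B3 = {c, d, f, g}  B4 = {c, d, g, i}  B5 = {c, d, e, i}  B6 = {a, d, e, i}
Tree: B1–B2, B2–B3, B3–B4, B4–B5, B5–B6

Each bag holds 4 vertices, so the decomposition has width 3, which upper-bounds the treewidth. For the lower bound: the 4 vertex sets {b,f,h}, {g}, {c}, {a,d,e,i} are disjoint, each induces a connected subgraph, and every pair is joined by at least one edge of G. Contracting each set to a single vertex therefore yields K_{4} as a minor, and since treewidth is minor-monotone, tw(G) ≥ tw(K_{4}) = 3. Therefore the treewidth is 3.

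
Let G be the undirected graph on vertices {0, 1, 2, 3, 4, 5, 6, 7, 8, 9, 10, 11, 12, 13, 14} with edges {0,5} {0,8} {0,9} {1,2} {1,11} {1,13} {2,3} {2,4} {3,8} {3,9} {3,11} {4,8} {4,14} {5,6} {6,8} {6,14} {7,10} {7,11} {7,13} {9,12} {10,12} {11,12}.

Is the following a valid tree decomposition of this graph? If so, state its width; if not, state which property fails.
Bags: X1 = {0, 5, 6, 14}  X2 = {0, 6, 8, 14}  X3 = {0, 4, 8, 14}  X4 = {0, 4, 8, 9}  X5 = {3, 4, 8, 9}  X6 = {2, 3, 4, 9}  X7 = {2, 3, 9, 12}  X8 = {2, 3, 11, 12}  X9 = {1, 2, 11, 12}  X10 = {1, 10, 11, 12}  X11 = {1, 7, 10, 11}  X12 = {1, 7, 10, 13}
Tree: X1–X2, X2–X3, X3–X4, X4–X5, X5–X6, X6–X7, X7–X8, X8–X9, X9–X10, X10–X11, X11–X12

Yes; width 3.

Checking the three conditions: (i) the bags cover all of {0, 1, 2, 3, 4, 5, 6, 7, 8, 9, 10, 11, 12, 13, 14}; (ii) for each edge, some bag contains both endpoints; (iii) the bags containing any fixed vertex form a subtree. All hold, so the decomposition is valid with width 4 − 1 = 3.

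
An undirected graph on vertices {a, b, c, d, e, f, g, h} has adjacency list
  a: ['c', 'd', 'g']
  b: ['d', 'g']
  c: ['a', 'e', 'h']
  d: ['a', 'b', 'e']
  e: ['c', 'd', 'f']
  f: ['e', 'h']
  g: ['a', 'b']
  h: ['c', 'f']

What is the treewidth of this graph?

2

A width-2 tree decomposition is:
Bags: B1 = {e, f, h}  B2 = {c, e, h}  B3 = {c, d, e}  B4 = {a, c, d}  B5 = {a, b, d}  B6 = {a, b, g}
Tree: B1–B2, B2–B3, B3–B4, B4–B5, B5–B6
The largest bag has 3 vertices, giving width 2; this decomposition certifies tw(G) ≤ 2. For the lower bound, G contains the cycle f–h–c–e–f, so G is not a forest; only forests have treewidth ≤ 1, hence tw(G) ≥ 2. Combining the bounds, tw(G) = 2.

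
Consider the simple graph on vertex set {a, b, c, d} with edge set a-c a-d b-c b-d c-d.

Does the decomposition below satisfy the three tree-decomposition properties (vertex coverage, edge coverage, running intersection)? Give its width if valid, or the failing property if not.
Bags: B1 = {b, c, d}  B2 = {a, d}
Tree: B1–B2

A tree decomposition must satisfy three properties: every vertex lies in some bag; for every edge, both endpoints lie together in some bag; and for every vertex, the bags containing it form a connected subtree. Here edge (c,a) lies in no bag, so the decomposition is invalid.

No — edge (c,a) lies in no bag.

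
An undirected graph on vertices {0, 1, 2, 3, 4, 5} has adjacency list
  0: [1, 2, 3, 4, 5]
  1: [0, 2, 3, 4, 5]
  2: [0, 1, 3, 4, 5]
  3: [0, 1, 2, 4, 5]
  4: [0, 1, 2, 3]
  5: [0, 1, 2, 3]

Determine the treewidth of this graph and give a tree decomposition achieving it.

Treewidth 4.
One such decomposition:
Bags: B1 = {0, 1, 2, 3, 4}  B2 = {0, 1, 2, 3, 5}
Tree: B1–B2

Each bag holds 5 vertices, so the decomposition has width 4, which upper-bounds the treewidth. Conversely, {0, 1, 2, 3, 4} is a clique of size 5, and the vertices of any clique must share a bag in every tree decomposition; so some bag has ≥ 5 vertices and tw(G) ≥ 4. Combining the bounds, tw(G) = 4.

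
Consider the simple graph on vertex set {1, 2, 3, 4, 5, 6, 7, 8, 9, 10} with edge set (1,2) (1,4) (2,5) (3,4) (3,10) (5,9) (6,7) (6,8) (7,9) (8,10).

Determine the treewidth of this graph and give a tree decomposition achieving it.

Treewidth 2.
One such decomposition:
Bags: B1 = {1, 2, 4}  B2 = {2, 3, 4}  B3 = {2, 3, 10}  B4 = {2, 8, 10}  B5 = {2, 6, 8}  B6 = {2, 6, 7}  B7 = {2, 7, 9}  B8 = {2, 5, 9}
Tree: B1–B2, B2–B3, B3–B4, B4–B5, B5–B6, B6–B7, B7–B8

Every bag has size at most 3, so the width is 3 − 1 = 2 and tw(G) ≤ 2. For the lower bound, G contains the cycle 2–1–4–3–10–8–6–7–9–5–2, so G is not a forest; only forests have treewidth ≤ 1, hence tw(G) ≥ 2. Hence tw(G) = 2 exactly.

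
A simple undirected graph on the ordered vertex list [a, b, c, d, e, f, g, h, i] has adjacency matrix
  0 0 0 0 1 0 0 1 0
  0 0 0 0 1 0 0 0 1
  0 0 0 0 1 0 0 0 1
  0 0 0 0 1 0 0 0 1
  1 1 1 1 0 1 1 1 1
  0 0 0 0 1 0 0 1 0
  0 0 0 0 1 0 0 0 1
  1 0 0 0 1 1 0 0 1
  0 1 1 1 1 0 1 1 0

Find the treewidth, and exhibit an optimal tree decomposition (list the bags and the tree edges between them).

Treewidth 2.
Bags: B1 = {d, e, i}  B2 = {e, g, i}  B3 = {b, e, i}  B4 = {c, e, i}  B5 = {e, h, i}  B6 = {e, f, h}  B7 = {a, e, h}
Tree: B1–B2, B2–B3, B2–B4, B4–B5, B5–B6, B5–B7

Each bag holds 3 vertices, so the decomposition has width 2, which upper-bounds the treewidth. Conversely, {a, e, h} is a clique of size 3, and the vertices of any clique must share a bag in every tree decomposition; so some bag has ≥ 3 vertices and tw(G) ≥ 2. Therefore the treewidth is 2.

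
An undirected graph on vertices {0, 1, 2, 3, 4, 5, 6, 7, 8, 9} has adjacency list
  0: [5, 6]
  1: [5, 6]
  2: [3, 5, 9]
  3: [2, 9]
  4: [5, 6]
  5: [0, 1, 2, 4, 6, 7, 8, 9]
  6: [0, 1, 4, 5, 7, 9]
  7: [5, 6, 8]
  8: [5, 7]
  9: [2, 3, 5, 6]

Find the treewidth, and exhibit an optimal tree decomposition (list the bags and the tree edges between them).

Treewidth 2.
Bags: B1 = {5, 6, 7}  B2 = {4, 5, 6}  B3 = {5, 7, 8}  B4 = {1, 5, 6}  B5 = {5, 6, 9}  B6 = {2, 5, 9}  B7 = {0, 5, 6}  B8 = {2, 3, 9}
Tree: B1–B2, B1–B3, B2–B4, B2–B5, B5–B6, B4–B7, B6–B8

Every bag has size at most 3, so the width is 3 − 1 = 2 and tw(G) ≤ 2. Conversely, {2, 3, 9} is a clique of size 3, and the vertices of any clique must share a bag in every tree decomposition; so some bag has ≥ 3 vertices and tw(G) ≥ 2. Therefore the treewidth is 2.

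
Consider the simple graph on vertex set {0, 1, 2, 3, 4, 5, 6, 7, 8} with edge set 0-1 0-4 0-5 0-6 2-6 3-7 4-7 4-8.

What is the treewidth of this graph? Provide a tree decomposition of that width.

Treewidth 1.
One such decomposition:
Bags: B1 = {0, 4}  B2 = {0, 1}  B3 = {4, 7}  B4 = {0, 5}  B5 = {0, 6}  B6 = {4, 8}  B7 = {2, 6}  B8 = {3, 7}
Tree: B1–B2, B1–B3, B1–B4, B2–B5, B3–B6, B5–B7, B3–B8

The largest bag has 2 vertices, giving width 1; this decomposition certifies tw(G) ≤ 1. Any graph with an edge has treewidth ≥ 1, and G has the edge 0–4. Hence tw(G) = 1 exactly.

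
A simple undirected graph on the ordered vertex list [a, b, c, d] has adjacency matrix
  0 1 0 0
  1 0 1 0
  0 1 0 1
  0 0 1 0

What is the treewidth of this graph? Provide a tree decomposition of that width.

Treewidth 1.
One such decomposition:
Bags: B1 = {c, d}  B2 = {b, c}  B3 = {a, b}
Tree: B1–B2, B2–B3

Each bag holds 2 vertices, so the decomposition has width 1, which upper-bounds the treewidth. G has an edge, so its treewidth is at least 1. Therefore the treewidth is 1.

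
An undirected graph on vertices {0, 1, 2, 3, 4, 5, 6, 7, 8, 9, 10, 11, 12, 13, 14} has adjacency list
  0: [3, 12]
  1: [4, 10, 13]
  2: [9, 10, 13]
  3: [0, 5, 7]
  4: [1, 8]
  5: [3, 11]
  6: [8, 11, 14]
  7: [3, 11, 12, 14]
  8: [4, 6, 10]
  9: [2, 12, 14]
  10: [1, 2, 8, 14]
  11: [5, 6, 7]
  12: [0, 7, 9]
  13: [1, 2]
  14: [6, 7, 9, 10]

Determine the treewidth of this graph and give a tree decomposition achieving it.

Treewidth 3.
Bags: B1 = {1, 4, 8, 13}  B2 = {1, 8, 10, 13}  B3 = {2, 8, 10, 13}  B4 = {2, 6, 8, 10}  B5 = {2, 6, 10, 14}  B6 = {2, 6, 9, 14}  B7 = {6, 9, 11, 14}  B8 = {7, 9, 11, 14}  B9 = {7, 9, 11, 12}  B10 = {5, 7, 11, 12}  B11 = {3, 5, 7, 12}  B12 = {0, 3, 5, 12}
Tree: B1–B2, B2–B3, B3–B4, B4–B5, B5–B6, B6–B7, B7–B8, B8–B9, B9–B10, B10–B11, B11–B12

Each bag holds 4 vertices, so the decomposition has width 3, which upper-bounds the treewidth. For the lower bound: the 4 vertex sets {1,4,13}, {8}, {10}, {2,6,9,14} are disjoint, each induces a connected subgraph, and every pair is joined by at least one edge of G. Contracting each set to a single vertex therefore yields K_{4} as a minor, and since treewidth is minor-monotone, tw(G) ≥ tw(K_{4}) = 3. The upper and lower bounds meet at 3, so that is the treewidth.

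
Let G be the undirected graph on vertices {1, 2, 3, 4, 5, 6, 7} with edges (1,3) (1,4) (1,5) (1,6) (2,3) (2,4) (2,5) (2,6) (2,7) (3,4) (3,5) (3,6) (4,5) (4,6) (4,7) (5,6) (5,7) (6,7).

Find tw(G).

A width-4 tree decomposition is:
Bags: B1 = {1, 3, 4, 5, 6}  B2 = {2, 3, 4, 5, 6}  B3 = {2, 4, 5, 6, 7}
Tree: B1–B2, B2–B3
Every bag has size at most 5, so the width is 5 − 1 = 4 and tw(G) ≤ 4. For the lower bound, the 5 vertices {1, 3, 4, 5, 6} are pairwise adjacent, and any tree decomposition puts a clique entirely inside one bag — forcing width ≥ 4. Hence tw(G) = 4 exactly.

4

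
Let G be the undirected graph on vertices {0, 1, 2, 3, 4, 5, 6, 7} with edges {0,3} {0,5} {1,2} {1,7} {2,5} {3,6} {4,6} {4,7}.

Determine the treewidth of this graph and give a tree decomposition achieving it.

Treewidth 2.
Bags: B1 = {1, 2, 7}  B2 = {2, 4, 7}  B3 = {2, 4, 6}  B4 = {2, 3, 6}  B5 = {0, 2, 3}  B6 = {0, 2, 5}
Tree: B1–B2, B2–B3, B3–B4, B4–B5, B5–B6

Every bag has size at most 3, so the width is 3 − 1 = 2 and tw(G) ≤ 2. Since 2–1–7–4–6–3–0–5–2 is a cycle in G, G is not acyclic. Forests are exactly the graphs of treewidth ≤ 1, so tw(G) ≥ 2. Hence tw(G) = 2 exactly.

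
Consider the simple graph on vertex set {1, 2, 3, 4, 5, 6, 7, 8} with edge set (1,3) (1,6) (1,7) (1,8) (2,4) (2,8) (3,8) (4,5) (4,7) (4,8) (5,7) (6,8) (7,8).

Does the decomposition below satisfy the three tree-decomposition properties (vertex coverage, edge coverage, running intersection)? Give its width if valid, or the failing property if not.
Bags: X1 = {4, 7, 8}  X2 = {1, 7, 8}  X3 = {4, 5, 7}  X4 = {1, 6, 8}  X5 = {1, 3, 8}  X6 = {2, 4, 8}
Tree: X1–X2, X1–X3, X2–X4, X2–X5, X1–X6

Yes; width 2.

Checking the three conditions: (i) the bags cover all of {1, 2, 3, 4, 5, 6, 7, 8}; (ii) for each edge, some bag contains both endpoints; (iii) the bags containing any fixed vertex form a subtree. All hold, so the decomposition is valid with width 3 − 1 = 2.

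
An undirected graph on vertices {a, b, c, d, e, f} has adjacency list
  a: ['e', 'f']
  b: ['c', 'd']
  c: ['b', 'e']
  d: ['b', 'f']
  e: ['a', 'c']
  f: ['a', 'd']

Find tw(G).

A width-2 tree decomposition is:
Bags: B1 = {a, e, f}  B2 = {d, e, f}  B3 = {b, d, e}  B4 = {b, c, e}
Tree: B1–B2, B2–B3, B3–B4
Every bag has size at most 3, so the width is 3 − 1 = 2 and tw(G) ≤ 2. Since e–a–f–d–b–c–e is a cycle in G, G is not acyclic. Forests are exactly the graphs of treewidth ≤ 1, so tw(G) ≥ 2. The upper and lower bounds meet at 2, so that is the treewidth.

2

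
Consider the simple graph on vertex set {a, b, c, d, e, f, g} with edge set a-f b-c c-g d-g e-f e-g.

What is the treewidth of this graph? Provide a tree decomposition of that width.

Every bag has size at most 2, so the width is 2 − 1 = 1 and tw(G) ≤ 1. Since G has at least one edge (e.g. c–g), it is not an edgeless graph, so tw(G) ≥ 1. Hence tw(G) = 1 exactly.

Treewidth 1.
One optimal decomposition is:
Bags: B1 = {c, g}  B2 = {e, g}  B3 = {e, f}  B4 = {a, f}  B5 = {b, c}  B6 = {d, g}
Tree: B1–B2, B2–B3, B3–B4, B1–B5, B1–B6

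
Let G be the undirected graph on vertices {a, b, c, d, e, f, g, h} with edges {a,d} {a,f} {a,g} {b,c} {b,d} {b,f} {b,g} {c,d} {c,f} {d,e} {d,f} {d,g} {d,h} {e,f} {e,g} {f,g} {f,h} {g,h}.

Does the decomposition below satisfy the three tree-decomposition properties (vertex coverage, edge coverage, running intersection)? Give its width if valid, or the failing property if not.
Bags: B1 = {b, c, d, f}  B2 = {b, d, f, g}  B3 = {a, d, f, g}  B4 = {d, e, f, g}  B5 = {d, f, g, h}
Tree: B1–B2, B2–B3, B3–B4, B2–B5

Yes; width 3.

Vertex coverage: the bags together contain {a, b, c, d, e, f, g, h}, the full vertex set. Edge coverage: each edge of G has both endpoints in at least one bag. Running intersection: for every vertex, the bags containing it form a connected subtree. All three properties hold, so this is a valid tree decomposition of width max|bag| − 1 = 3, and hence tw(G) ≤ 3.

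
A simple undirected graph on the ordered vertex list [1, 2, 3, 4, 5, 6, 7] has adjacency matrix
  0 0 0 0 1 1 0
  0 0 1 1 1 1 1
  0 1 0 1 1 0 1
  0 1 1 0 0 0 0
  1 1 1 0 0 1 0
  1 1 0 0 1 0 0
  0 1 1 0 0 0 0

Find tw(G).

2

A width-2 tree decomposition is:
Bags: B1 = {2, 3, 5}  B2 = {2, 3, 7}  B3 = {2, 5, 6}  B4 = {2, 3, 4}  B5 = {1, 5, 6}
Tree: B1–B2, B1–B3, B2–B4, B3–B5
Each bag holds 3 vertices, so the decomposition has width 2, which upper-bounds the treewidth. Conversely, {1, 5, 6} is a clique of size 3, and the vertices of any clique must share a bag in every tree decomposition; so some bag has ≥ 3 vertices and tw(G) ≥ 2. The upper and lower bounds meet at 2, so that is the treewidth.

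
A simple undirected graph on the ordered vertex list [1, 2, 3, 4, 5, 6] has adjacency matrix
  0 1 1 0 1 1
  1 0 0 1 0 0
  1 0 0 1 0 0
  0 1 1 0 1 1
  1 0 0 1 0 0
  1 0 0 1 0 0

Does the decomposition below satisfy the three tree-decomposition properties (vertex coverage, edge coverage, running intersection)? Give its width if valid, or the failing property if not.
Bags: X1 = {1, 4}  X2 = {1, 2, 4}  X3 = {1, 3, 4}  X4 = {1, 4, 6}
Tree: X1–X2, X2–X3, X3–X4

A tree decomposition must satisfy three properties: every vertex lies in some bag; for every edge, both endpoints lie together in some bag; and for every vertex, the bags containing it form a connected subtree. Here vertex 5 appears in no bag, so the decomposition is invalid.

No — vertex 5 appears in no bag.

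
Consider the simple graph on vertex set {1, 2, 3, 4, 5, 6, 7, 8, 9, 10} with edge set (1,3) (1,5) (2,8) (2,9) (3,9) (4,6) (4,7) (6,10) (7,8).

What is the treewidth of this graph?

1

A width-1 tree decomposition is:
Bags: B1 = {1, 5}  B2 = {1, 3}  B3 = {3, 9}  B4 = {2, 9}  B5 = {2, 8}  B6 = {7, 8}  B7 = {4, 7}  B8 = {4, 6}  B9 = {6, 10}
Tree: B1–B2, B2–B3, B3–B4, B4–B5, B5–B6, B6–B7, B7–B8, B8–B9
Every bag has size at most 2, so the width is 2 − 1 = 1 and tw(G) ≤ 1. G has an edge, so its treewidth is at least 1. Combining the bounds, tw(G) = 1.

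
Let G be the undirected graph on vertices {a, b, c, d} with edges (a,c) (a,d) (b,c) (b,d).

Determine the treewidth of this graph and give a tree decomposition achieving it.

Treewidth 2.
One optimal decomposition is:
Bags: B1 = {a, b, c}  B2 = {a, b, d}
Tree: B1–B2

Every bag has size at most 3, so the width is 3 − 1 = 2 and tw(G) ≤ 2. Since b–c–a–d–b is a cycle in G, G is not acyclic. Forests are exactly the graphs of treewidth ≤ 1, so tw(G) ≥ 2. Therefore the treewidth is 2.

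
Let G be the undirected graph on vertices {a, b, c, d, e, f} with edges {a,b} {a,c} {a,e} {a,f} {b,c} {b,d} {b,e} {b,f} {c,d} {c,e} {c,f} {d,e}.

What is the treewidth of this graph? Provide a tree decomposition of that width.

Treewidth 3.
One optimal decomposition is:
Bags: B1 = {b, c, d, e}  B2 = {a, b, c, e}  B3 = {a, b, c, f}
Tree: B1–B2, B2–B3

The largest bag has 4 vertices, giving width 3; this decomposition certifies tw(G) ≤ 3. On the other hand G contains the 4-clique {b, c, d, e}. A clique must lie in a single bag of any decomposition, so no decomposition can have width below 3. The upper and lower bounds meet at 3, so that is the treewidth.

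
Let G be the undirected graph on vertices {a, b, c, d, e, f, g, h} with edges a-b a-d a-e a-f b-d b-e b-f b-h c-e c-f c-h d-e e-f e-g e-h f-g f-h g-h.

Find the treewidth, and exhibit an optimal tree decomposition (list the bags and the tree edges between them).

Treewidth 3.
Bags: B1 = {a, b, e, f}  B2 = {b, e, f, h}  B3 = {e, f, g, h}  B4 = {a, b, d, e}  B5 = {c, e, f, h}
Tree: B1–B2, B2–B3, B1–B4, B3–B5

Every bag has size at most 4, so the width is 4 − 1 = 3 and tw(G) ≤ 3. For the lower bound, the 4 vertices {a, b, d, e} are pairwise adjacent, and any tree decomposition puts a clique entirely inside one bag — forcing width ≥ 3. Hence tw(G) = 3 exactly.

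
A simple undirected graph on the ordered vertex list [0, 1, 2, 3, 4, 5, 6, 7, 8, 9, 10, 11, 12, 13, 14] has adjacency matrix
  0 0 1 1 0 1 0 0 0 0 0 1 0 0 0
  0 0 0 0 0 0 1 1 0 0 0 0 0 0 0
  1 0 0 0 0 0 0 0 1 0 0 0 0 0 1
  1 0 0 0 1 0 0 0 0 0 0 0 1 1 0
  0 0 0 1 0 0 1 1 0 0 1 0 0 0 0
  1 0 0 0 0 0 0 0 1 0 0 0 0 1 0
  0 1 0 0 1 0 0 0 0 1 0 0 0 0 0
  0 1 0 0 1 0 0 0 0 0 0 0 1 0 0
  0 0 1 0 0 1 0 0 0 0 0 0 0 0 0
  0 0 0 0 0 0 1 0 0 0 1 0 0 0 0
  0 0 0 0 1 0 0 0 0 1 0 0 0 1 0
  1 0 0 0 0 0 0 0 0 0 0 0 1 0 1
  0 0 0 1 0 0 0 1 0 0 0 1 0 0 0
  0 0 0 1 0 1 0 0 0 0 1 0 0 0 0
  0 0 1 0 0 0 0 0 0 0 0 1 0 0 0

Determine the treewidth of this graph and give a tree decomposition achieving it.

Treewidth 3.
Bags: B1 = {1, 6, 7, 9}  B2 = {4, 6, 7, 9}  B3 = {4, 7, 9, 10}  B4 = {4, 7, 10, 12}  B5 = {3, 4, 10, 12}  B6 = {3, 10, 12, 13}  B7 = {3, 11, 12, 13}  B8 = {0, 3, 11, 13}  B9 = {0, 5, 11, 13}  B10 = {0, 5, 11, 14}  B11 = {0, 2, 5, 14}  B12 = {2, 5, 8, 14}
Tree: B1–B2, B2–B3, B3–B4, B4–B5, B5–B6, B6–B7, B7–B8, B8–B9, B9–B10, B10–B11, B11–B12

Each bag holds 4 vertices, so the decomposition has width 3, which upper-bounds the treewidth. For the lower bound: the 4 vertex sets {1,6,9}, {7}, {4}, {3,10,12,13} are disjoint, each induces a connected subgraph, and every pair is joined by at least one edge of G. Contracting each set to a single vertex therefore yields K_{4} as a minor, and since treewidth is minor-monotone, tw(G) ≥ tw(K_{4}) = 3. Combining the bounds, tw(G) = 3.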